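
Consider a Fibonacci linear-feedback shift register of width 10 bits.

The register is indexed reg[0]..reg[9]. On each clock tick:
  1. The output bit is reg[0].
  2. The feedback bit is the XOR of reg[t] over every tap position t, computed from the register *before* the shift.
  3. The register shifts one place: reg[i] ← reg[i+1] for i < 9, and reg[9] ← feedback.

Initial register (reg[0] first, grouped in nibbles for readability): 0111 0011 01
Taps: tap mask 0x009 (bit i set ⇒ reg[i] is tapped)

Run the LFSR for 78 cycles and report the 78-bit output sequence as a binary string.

step | reg (before) | out | fb
   0 | 0111001101 | 0 | 1
   1 | 1110011011 | 1 | 1
   2 | 1100110111 | 1 | 1
   3 | 1001101111 | 1 | 0
   4 | 0011011110 | 0 | 1
   5 | 0110111101 | 0 | 0
   6 | 1101111010 | 1 | 0
   7 | 1011110100 | 1 | 0
   8 | 0111101000 | 0 | 1
   9 | 1111010001 | 1 | 0
  10 | 1110100010 | 1 | 1
  11 | 1101000101 | 1 | 0
  12 | 1010001010 | 1 | 1
  13 | 0100010101 | 0 | 0
  14 | 1000101010 | 1 | 1
  15 | 0001010101 | 0 | 1
  16 | 0010101011 | 0 | 0
  17 | 0101010110 | 0 | 1
  18 | 1010101101 | 1 | 1
  19 | 0101011011 | 0 | 1
  20 | 1010110111 | 1 | 1
  21 | 0101101111 | 0 | 1
  22 | 1011011111 | 1 | 0
  23 | 0110111110 | 0 | 0
  24 | 1101111100 | 1 | 0
  25 | 1011111000 | 1 | 0
  26 | 0111110000 | 0 | 1
  27 | 1111100001 | 1 | 0
  28 | 1111000010 | 1 | 0
  29 | 1110000100 | 1 | 1
  30 | 1100001001 | 1 | 1
  31 | 1000010011 | 1 | 1
  32 | 0000100111 | 0 | 0
  33 | 0001001110 | 0 | 1
  34 | 0010011101 | 0 | 0
  35 | 0100111010 | 0 | 0
  36 | 1001110100 | 1 | 0
  37 | 0011101000 | 0 | 1
  38 | 0111010001 | 0 | 1
  39 | 1110100011 | 1 | 1
  40 | 1101000111 | 1 | 0
  41 | 1010001110 | 1 | 1
  42 | 0100011101 | 0 | 0
  43 | 1000111010 | 1 | 1
  44 | 0001110101 | 0 | 1
  45 | 0011101011 | 0 | 1
  46 | 0111010111 | 0 | 1
  47 | 1110101111 | 1 | 1
  48 | 1101011111 | 1 | 0
  49 | 1010111110 | 1 | 1
  50 | 0101111101 | 0 | 1
  51 | 1011111011 | 1 | 0
  52 | 0111110110 | 0 | 1
  53 | 1111101101 | 1 | 0
  54 | 1111011010 | 1 | 0
  55 | 1110110100 | 1 | 1
  56 | 1101101001 | 1 | 0
  57 | 1011010010 | 1 | 0
  58 | 0110100100 | 0 | 0
  59 | 1101001000 | 1 | 0
  60 | 1010010000 | 1 | 1
  61 | 0100100001 | 0 | 0
  62 | 1001000010 | 1 | 0
  63 | 0010000100 | 0 | 0
  64 | 0100001000 | 0 | 0
  65 | 1000010000 | 1 | 1
  66 | 0000100001 | 0 | 0
  67 | 0001000010 | 0 | 1
  68 | 0010000101 | 0 | 0
  69 | 0100001010 | 0 | 0
  70 | 1000010100 | 1 | 1
  71 | 0000101001 | 0 | 0
  72 | 0001010010 | 0 | 1
  73 | 0010100101 | 0 | 0
  74 | 0101001010 | 0 | 1
  75 | 1010010101 | 1 | 1
  76 | 0100101011 | 0 | 0
  77 | 1001010110 | 1 | 0

011100110111101000101010110111110000100111010001110101111101101001000010000101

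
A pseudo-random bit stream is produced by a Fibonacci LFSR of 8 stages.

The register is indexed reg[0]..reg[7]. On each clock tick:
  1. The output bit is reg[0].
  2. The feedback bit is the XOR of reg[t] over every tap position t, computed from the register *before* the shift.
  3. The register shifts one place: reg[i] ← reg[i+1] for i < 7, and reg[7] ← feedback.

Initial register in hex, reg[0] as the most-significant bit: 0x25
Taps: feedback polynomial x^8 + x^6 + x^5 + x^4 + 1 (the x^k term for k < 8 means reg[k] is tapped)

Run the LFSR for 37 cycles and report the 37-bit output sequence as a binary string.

tick  register→output (feedback)
  0  00100101→0 (1)
  1  01001011→0 (0)
  2  10010110→1 (1)
  3  00101101→0 (0)
  4  01011010→0 (0)
  5  10110100→1 (0)
  6  01101000→0 (1)
  7  11010001→1 (1)
  8  10100011→1 (0)
  9  01000110→0 (0)
 10  10001100→1 (1)
 11  00011001→0 (1)
 12  00110011→0 (1)
 13  01100111→0 (0)
 14  11001110→1 (0)
 15  10011100→1 (1)
 16  00111001→0 (1)
 17  01110011→0 (1)
 18  11100111→1 (1)
 19  11001111→1 (0)
 20  10011110→1 (0)
 21  00111100→0 (0)
 22  01111000→0 (1)
 23  11110001→1 (1)
 24  11100011→1 (0)
 25  11000110→1 (1)
 26  10001101→1 (1)
 27  00011011→0 (0)
 28  00110110→0 (0)
 29  01101100→0 (0)
 30  11011000→1 (0)
 31  10110000→1 (1)
 32  01100001→0 (0)
 33  11000010→1 (0)
 34  10000100→1 (0)
 35  00001000→0 (1)
 36  00010001→0 (0)

0010010110100011001110011110001101100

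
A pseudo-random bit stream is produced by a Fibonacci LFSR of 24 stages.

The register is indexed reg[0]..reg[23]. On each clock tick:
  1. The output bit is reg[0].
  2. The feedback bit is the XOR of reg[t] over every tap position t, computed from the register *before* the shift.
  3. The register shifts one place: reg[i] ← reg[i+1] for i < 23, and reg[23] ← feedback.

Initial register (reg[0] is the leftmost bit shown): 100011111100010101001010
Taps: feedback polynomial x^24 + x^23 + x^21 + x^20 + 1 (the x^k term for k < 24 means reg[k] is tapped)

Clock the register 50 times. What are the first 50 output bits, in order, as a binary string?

10001111110001010100101001000010110111011100101011

tick  register→output (feedback)
  0  100011111100010101001010→1 (0)
  1  000111111000101010010100→0 (1)
  2  001111110001010100101001→0 (0)
  3  011111100010101001010010→0 (0)
  4  111111000101010010100100→1 (0)
  5  111110001010100101001000→1 (0)
  6  111100010101001010010000→1 (1)
  7  111000101010010100100001→1 (0)
  8  110001010100101001000010→1 (1)
  9  100010101001010010000101→1 (1)
 10  000101010010100100001011→0 (0)
 11  001010100101001000010110→0 (1)
 12  010101001010010000101101→0 (1)
 13  101010010100100001011011→1 (1)
 14  010100101001000010110111→0 (0)
 15  101001010010000101101110→1 (1)
 16  010010100100001011011101→0 (1)
 17  100101001000010110111011→1 (1)
 18  001010010000101101110111→0 (0)
 19  010100100001011011101110→0 (0)
 20  101001000010110111011100→1 (1)
 21  010010000101101110111001→0 (0)
 22  100100001011011101110010→1 (1)
 23  001000010110111011100101→0 (0)
 24  010000101101110111001010→0 (1)
 25  100001011011101110010101→1 (1)
 26  000010110111011100101011→0 (0)
 27  000101101110111001010110→0 (1)
 28  001011011101110010101101→0 (1)
 29  010110111011100101011011→0 (0)
 30  101101110111001010110110→1 (0)
 31  011011101110010101101100→0 (0)
 32  110111011100101011011000→1 (0)
 33  101110111001010110110000→1 (1)
 34  011101110010101101100001→0 (1)
 35  111011100101011011000011→1 (0)
 36  110111001010110110000110→1 (0)
 37  101110010101101100001100→1 (1)
 38  011100101011011000011001→0 (0)
 39  111001010110110000110010→1 (1)
 40  110010101101100001100101→1 (1)
 41  100101011011000011001011→1 (1)
 42  001010110110000110010111→0 (0)
 43  010101101100001100101110→0 (0)
 44  101011011000011001011100→1 (1)
 45  010110110000110010111001→0 (0)
 46  101101100001100101110010→1 (1)
 47  011011000011001011100101→0 (0)
 48  110110000110010111001010→1 (0)
 49  101100001100101110010100→1 (0)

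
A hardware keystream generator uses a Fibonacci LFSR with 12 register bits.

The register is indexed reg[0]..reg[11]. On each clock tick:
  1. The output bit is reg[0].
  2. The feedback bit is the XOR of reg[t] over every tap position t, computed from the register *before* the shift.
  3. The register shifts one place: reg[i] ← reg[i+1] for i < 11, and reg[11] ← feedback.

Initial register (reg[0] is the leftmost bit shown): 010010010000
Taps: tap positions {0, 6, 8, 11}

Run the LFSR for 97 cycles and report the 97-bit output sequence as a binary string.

k : reg_k → out_k, fb_k
0: 010010010000 → 0, fb=0
1: 100100100000 → 1, fb=0
2: 001001000000 → 0, fb=0
3: 010010000000 → 0, fb=0
4: 100100000000 → 1, fb=1
5: 001000000001 → 0, fb=1
6: 010000000011 → 0, fb=1
7: 100000000111 → 1, fb=0
8: 000000001110 → 0, fb=1
9: 000000011101 → 0, fb=0
10: 000000111010 → 0, fb=0
11: 000001110100 → 0, fb=1
12: 000011101001 → 0, fb=1
13: 000111010011 → 0, fb=1
14: 001110100111 → 0, fb=0
15: 011101001110 → 0, fb=1
16: 111010011101 → 1, fb=1
17: 110100111011 → 1, fb=0
18: 101001110110 → 1, fb=0
19: 010011101100 → 0, fb=0
20: 100111011000 → 1, fb=0
21: 001110110000 → 0, fb=1
22: 011101100001 → 0, fb=0
23: 111011000010 → 1, fb=1
24: 110110000101 → 1, fb=0
25: 101100001010 → 1, fb=0
26: 011000010100 → 0, fb=0
27: 110000101000 → 1, fb=1
28: 100001010001 → 1, fb=0
29: 000010100010 → 0, fb=1
30: 000101000101 → 0, fb=1
31: 001010001011 → 0, fb=0
32: 010100010110 → 0, fb=0
33: 101000101100 → 1, fb=1
34: 010001011001 → 0, fb=0
35: 100010110010 → 1, fb=0
36: 000101100100 → 0, fb=1
37: 001011001001 → 0, fb=0
38: 010110010010 → 0, fb=0
39: 101100100100 → 1, fb=0
40: 011001001000 → 0, fb=1
41: 110010010001 → 1, fb=0
42: 100100100010 → 1, fb=0
43: 001001000100 → 0, fb=0
44: 010010001000 → 0, fb=1
45: 100100010001 → 1, fb=0
46: 001000100010 → 0, fb=1
47: 010001000101 → 0, fb=1
48: 100010001011 → 1, fb=1
49: 000100010111 → 0, fb=1
50: 001000101111 → 0, fb=1
51: 010001011111 → 0, fb=0
52: 100010111110 → 1, fb=1
53: 000101111101 → 0, fb=1
54: 001011111011 → 0, fb=1
55: 010111110111 → 0, fb=0
56: 101111101110 → 1, fb=1
57: 011111011101 → 0, fb=0
58: 111110111010 → 1, fb=1
59: 111101110101 → 1, fb=1
60: 111011101011 → 1, fb=0
61: 110111010110 → 1, fb=1
62: 101110101101 → 1, fb=0
63: 011101011010 → 0, fb=1
64: 111010110101 → 1, fb=1
65: 110101101011 → 1, fb=0
66: 101011010110 → 1, fb=1
67: 010110101101 → 0, fb=1
68: 101101011011 → 1, fb=1
69: 011010110111 → 0, fb=0
70: 110101101110 → 1, fb=1
71: 101011011101 → 1, fb=1
72: 010110111011 → 0, fb=1
73: 101101110111 → 1, fb=1
74: 011011101111 → 0, fb=1
75: 110111011111 → 1, fb=1
76: 101110111111 → 1, fb=0
77: 011101111110 → 0, fb=0
78: 111011111100 → 1, fb=1
79: 110111111001 → 1, fb=0
80: 101111110010 → 1, fb=0
81: 011111100100 → 0, fb=1
82: 111111001001 → 1, fb=1
83: 111110010011 → 1, fb=0
84: 111100100110 → 1, fb=0
85: 111001001100 → 1, fb=0
86: 110010011000 → 1, fb=0
87: 100100110000 → 1, fb=0
88: 001001100000 → 0, fb=1
89: 010011000001 → 0, fb=1
90: 100110000011 → 1, fb=0
91: 001100000110 → 0, fb=0
92: 011000001100 → 0, fb=1
93: 110000011001 → 1, fb=1
94: 100000110011 → 1, fb=1
95: 000001100111 → 0, fb=0
96: 000011001110 → 0, fb=1

0100100100000000111010011101100001010001011001001000100010111110111010110101101110111111001001100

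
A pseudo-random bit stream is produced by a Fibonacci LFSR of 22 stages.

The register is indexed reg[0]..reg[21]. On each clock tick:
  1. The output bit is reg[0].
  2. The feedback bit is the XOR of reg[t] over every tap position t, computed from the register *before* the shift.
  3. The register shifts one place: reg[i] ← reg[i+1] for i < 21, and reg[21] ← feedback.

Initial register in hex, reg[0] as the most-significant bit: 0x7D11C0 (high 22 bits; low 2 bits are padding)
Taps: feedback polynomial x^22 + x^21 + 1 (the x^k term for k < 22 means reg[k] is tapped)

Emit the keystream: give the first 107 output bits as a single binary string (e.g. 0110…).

tick  register→output (feedback)
  0  0111110100010001110000→0 (0)
  1  1111101000100011100000→1 (1)
  2  1111010001000111000001→1 (0)
  3  1110100010001110000010→1 (1)
  4  1101000100011100000101→1 (0)
  5  1010001000111000001010→1 (1)
  6  0100010001110000010101→0 (1)
  7  1000100011100000101011→1 (0)
  8  0001000111000001010110→0 (0)
  9  0010001110000010101100→0 (0)
 10  0100011100000101011000→0 (0)
 11  1000111000001010110000→1 (1)
 12  0001110000010101100001→0 (1)
 13  0011100000101011000011→0 (1)
 14  0111000001010110000111→0 (1)
 15  1110000010101100001111→1 (0)
 16  1100000101011000011110→1 (1)
 17  1000001010110000111101→1 (0)
 18  0000010101100001111010→0 (0)
 19  0000101011000011110100→0 (0)
 20  0001010110000111101000→0 (0)
 21  0010101100001111010000→0 (0)
 22  0101011000011110100000→0 (0)
 23  1010110000111101000000→1 (1)
 24  0101100001111010000001→0 (1)
 25  1011000011110100000011→1 (0)
 26  0110000111101000000110→0 (0)
 27  1100001111010000001100→1 (1)
 28  1000011110100000011001→1 (0)
 29  0000111101000000110010→0 (0)
 30  0001111010000001100100→0 (0)
 31  0011110100000011001000→0 (0)
 32  0111101000000110010000→0 (0)
 33  1111010000001100100000→1 (1)
 34  1110100000011001000001→1 (0)
 35  1101000000110010000010→1 (1)
 36  1010000001100100000101→1 (0)
 37  0100000011001000001010→0 (0)
 38  1000000110010000010100→1 (1)
 39  0000001100100000101001→0 (1)
 40  0000011001000001010011→0 (1)
 41  0000110010000010100111→0 (1)
 42  0001100100000101001111→0 (1)
 43  0011001000001010011111→0 (1)
 44  0110010000010100111111→0 (1)
 45  1100100000101001111111→1 (0)
 46  1001000001010011111110→1 (1)
 47  0010000010100111111101→0 (1)
 48  0100000101001111111011→0 (1)
 49  1000001010011111110111→1 (0)
 50  0000010100111111101110→0 (0)
 51  0000101001111111011100→0 (0)
 52  0001010011111110111000→0 (0)
 53  0010100111111101110000→0 (0)
 54  0101001111111011100000→0 (0)
 55  1010011111110111000000→1 (1)
 56  0100111111101110000001→0 (1)
 57  1001111111011100000011→1 (0)
 58  0011111110111000000110→0 (0)
 59  0111111101110000001100→0 (0)
 60  1111111011100000011000→1 (1)
 61  1111110111000000110001→1 (0)
 62  1111101110000001100010→1 (1)
 63  1111011100000011000101→1 (0)
 64  1110111000000110001010→1 (1)
 65  1101110000001100010101→1 (0)
 66  1011100000011000101010→1 (1)
 67  0111000000110001010101→0 (1)
 68  1110000001100010101011→1 (0)
 69  1100000011000101010110→1 (1)
 70  1000000110001010101101→1 (0)
 71  0000001100010101011010→0 (0)
 72  0000011000101010110100→0 (0)
 73  0000110001010101101000→0 (0)
 74  0001100010101011010000→0 (0)
 75  0011000101010110100000→0 (0)
 76  0110001010101101000000→0 (0)
 77  1100010101011010000000→1 (1)
 78  1000101010110100000001→1 (0)
 79  0001010101101000000010→0 (0)
 80  0010101011010000000100→0 (0)
 81  0101010110100000001000→0 (0)
 82  1010101101000000010000→1 (1)
 83  0101011010000000100001→0 (1)
 84  1010110100000001000011→1 (0)
 85  0101101000000010000110→0 (0)
 86  1011010000000100001100→1 (1)
 87  0110100000001000011001→0 (1)
 88  1101000000010000110011→1 (0)
 89  1010000000100001100110→1 (1)
 90  0100000001000011001101→0 (1)
 91  1000000010000110011011→1 (0)
 92  0000000100001100110110→0 (0)
 93  0000001000011001101100→0 (0)
 94  0000010000110011011000→0 (0)
 95  0000100001100110110000→0 (0)
 96  0001000011001101100000→0 (0)
 97  0010000110011011000000→0 (0)
 98  0100001100110110000000→0 (0)
 99  1000011001101100000000→1 (1)
100  0000110011011000000001→0 (1)
101  0001100110110000000011→0 (1)
102  0011001101100000000111→0 (1)
103  0110011011000000001111→0 (1)
104  1100110110000000011111→1 (0)
105  1001101100000000111110→1 (1)
106  0011011000000001111101→0 (1)

01111101000100011100000101011000011110100000011001000001010011111110111000000110001010101101000000010000110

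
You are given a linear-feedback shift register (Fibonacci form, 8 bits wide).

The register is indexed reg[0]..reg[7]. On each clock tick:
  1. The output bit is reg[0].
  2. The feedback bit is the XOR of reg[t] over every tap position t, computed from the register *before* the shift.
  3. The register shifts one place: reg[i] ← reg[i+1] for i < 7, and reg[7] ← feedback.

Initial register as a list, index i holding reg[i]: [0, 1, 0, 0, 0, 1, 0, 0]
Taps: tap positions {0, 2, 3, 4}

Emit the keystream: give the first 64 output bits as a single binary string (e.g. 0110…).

0100010000110110001111001110011000101101001000101001010100111011

tick  register→output (feedback)
  0  01000100→0 (0)
  1  10001000→1 (0)
  2  00010000→0 (1)
  3  00100001→0 (1)
  4  01000011→0 (0)
  5  10000110→1 (1)
  6  00001101→0 (1)
  7  00011011→0 (0)
  8  00110110→0 (0)
  9  01101100→0 (0)
 10  11011000→1 (1)
 11  10110001→1 (1)
 12  01100011→0 (1)
 13  11000111→1 (1)
 14  10001111→1 (0)
 15  00011110→0 (0)
 16  00111100→0 (1)
 17  01111001→0 (1)
 18  11110011→1 (1)
 19  11100111→1 (0)
 20  11001110→1 (0)
 21  10011100→1 (1)
 22  00111001→0 (1)
 23  01110011→0 (0)
 24  11100110→1 (0)
 25  11001100→1 (0)
 26  10011000→1 (1)
 27  00110001→0 (0)
 28  01100010→0 (1)
 29  11000101→1 (1)
 30  10001011→1 (0)
 31  00010110→0 (1)
 32  00101101→0 (0)
 33  01011010→0 (0)
 34  10110100→1 (1)
 35  01101001→0 (0)
 36  11010010→1 (0)
 37  10100100→1 (0)
 38  01001000→0 (1)
 39  10010001→1 (0)
 40  00100010→0 (1)
 41  01000101→0 (0)
 42  10001010→1 (0)
 43  00010100→0 (1)
 44  00101001→0 (0)
 45  01010010→0 (1)
 46  10100101→1 (0)
 47  01001010→0 (1)
 48  10010101→1 (0)
 49  00101010→0 (0)
 50  01010100→0 (1)
 51  10101001→1 (1)
 52  01010011→0 (1)
 53  10100111→1 (0)
 54  01001110→0 (1)
 55  10011101→1 (1)
 56  00111011→0 (1)
 57  01110111→0 (0)
 58  11101110→1 (1)
 59  11011101→1 (1)
 60  10111011→1 (0)
 61  01110110→0 (0)
 62  11101100→1 (1)
 63  11011001→1 (1)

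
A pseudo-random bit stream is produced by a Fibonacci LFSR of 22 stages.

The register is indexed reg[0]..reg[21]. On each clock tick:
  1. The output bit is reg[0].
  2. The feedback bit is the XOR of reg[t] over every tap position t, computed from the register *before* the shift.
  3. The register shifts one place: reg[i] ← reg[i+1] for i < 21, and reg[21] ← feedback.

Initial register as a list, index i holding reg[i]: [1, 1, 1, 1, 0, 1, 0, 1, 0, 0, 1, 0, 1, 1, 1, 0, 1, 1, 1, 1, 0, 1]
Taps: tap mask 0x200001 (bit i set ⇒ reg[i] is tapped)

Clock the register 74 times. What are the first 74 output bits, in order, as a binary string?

step | reg (before) | out | fb
   0 | 1111010100101110111101 | 1 | 0
   1 | 1110101001011101111010 | 1 | 1
   2 | 1101010010111011110101 | 1 | 0
   3 | 1010100101110111101010 | 1 | 1
   4 | 0101001011101111010101 | 0 | 1
   5 | 1010010111011110101011 | 1 | 0
   6 | 0100101110111101010110 | 0 | 0
   7 | 1001011101111010101100 | 1 | 1
   8 | 0010111011110101011001 | 0 | 1
   9 | 0101110111101010110011 | 0 | 1
  10 | 1011101111010101100111 | 1 | 0
  11 | 0111011110101011001110 | 0 | 0
  12 | 1110111101010110011100 | 1 | 1
  13 | 1101111010101100111001 | 1 | 0
  14 | 1011110101011001110010 | 1 | 1
  15 | 0111101010110011100101 | 0 | 1
  16 | 1111010101100111001011 | 1 | 0
  17 | 1110101011001110010110 | 1 | 1
  18 | 1101010110011100101101 | 1 | 0
  19 | 1010101100111001011010 | 1 | 1
  20 | 0101011001110010110101 | 0 | 1
  21 | 1010110011100101101011 | 1 | 0
  22 | 0101100111001011010110 | 0 | 0
  23 | 1011001110010110101100 | 1 | 1
  24 | 0110011100101101011001 | 0 | 1
  25 | 1100111001011010110011 | 1 | 0
  26 | 1001110010110101100110 | 1 | 1
  27 | 0011100101101011001101 | 0 | 1
  28 | 0111001011010110011011 | 0 | 1
  29 | 1110010110101100110111 | 1 | 0
  30 | 1100101101011001101110 | 1 | 1
  31 | 1001011010110011011101 | 1 | 0
  32 | 0010110101100110111010 | 0 | 0
  33 | 0101101011001101110100 | 0 | 0
  34 | 1011010110011011101000 | 1 | 1
  35 | 0110101100110111010001 | 0 | 1
  36 | 1101011001101110100011 | 1 | 0
  37 | 1010110011011101000110 | 1 | 1
  38 | 0101100110111010001101 | 0 | 1
  39 | 1011001101110100011011 | 1 | 0
  40 | 0110011011101000110110 | 0 | 0
  41 | 1100110111010001101100 | 1 | 1
  42 | 1001101110100011011001 | 1 | 0
  43 | 0011011101000110110010 | 0 | 0
  44 | 0110111010001101100100 | 0 | 0
  45 | 1101110100011011001000 | 1 | 1
  46 | 1011101000110110010001 | 1 | 0
  47 | 0111010001101100100010 | 0 | 0
  48 | 1110100011011001000100 | 1 | 1
  49 | 1101000110110010001001 | 1 | 0
  50 | 1010001101100100010010 | 1 | 1
  51 | 0100011011001000100101 | 0 | 1
  52 | 1000110110010001001011 | 1 | 0
  53 | 0001101100100010010110 | 0 | 0
  54 | 0011011001000100101100 | 0 | 0
  55 | 0110110010001001011000 | 0 | 0
  56 | 1101100100010010110000 | 1 | 1
  57 | 1011001000100101100001 | 1 | 0
  58 | 0110010001001011000010 | 0 | 0
  59 | 1100100010010110000100 | 1 | 1
  60 | 1001000100101100001001 | 1 | 0
  61 | 0010001001011000010010 | 0 | 0
  62 | 0100010010110000100100 | 0 | 0
  63 | 1000100101100001001000 | 1 | 1
  64 | 0001001011000010010001 | 0 | 1
  65 | 0010010110000100100011 | 0 | 1
  66 | 0100101100001001000111 | 0 | 1
  67 | 1001011000010010001111 | 1 | 0
  68 | 0010110000100100011110 | 0 | 0
  69 | 0101100001001000111100 | 0 | 0
  70 | 1011000010010001111000 | 1 | 1
  71 | 0110000100100011110001 | 0 | 1
  72 | 1100001001000111100011 | 1 | 0
  73 | 1000010010001111000110 | 1 | 1

11110101001011101111010101100111001011010110011011101000110110010001001011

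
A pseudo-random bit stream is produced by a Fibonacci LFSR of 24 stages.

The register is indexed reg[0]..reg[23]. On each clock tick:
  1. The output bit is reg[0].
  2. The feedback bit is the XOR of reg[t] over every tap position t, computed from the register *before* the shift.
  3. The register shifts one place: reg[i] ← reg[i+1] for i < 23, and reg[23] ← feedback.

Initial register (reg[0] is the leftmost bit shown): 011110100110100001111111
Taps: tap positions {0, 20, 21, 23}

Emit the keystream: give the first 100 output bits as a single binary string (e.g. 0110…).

0111101001101000011111111010011101011011001100110101000001100001111000011010101011100010111000101001

step | reg (before) | out | fb
   0 | 011110100110100001111111 | 0 | 1
   1 | 111101001101000011111111 | 1 | 0
   2 | 111010011010000111111110 | 1 | 1
   3 | 110100110100001111111101 | 1 | 0
   4 | 101001101000011111111010 | 1 | 0
   5 | 010011010000111111110100 | 0 | 1
   6 | 100110100001111111101001 | 1 | 1
   7 | 001101000011111111010011 | 0 | 1
   8 | 011010000111111110100111 | 0 | 0
   9 | 110100001111111101001110 | 1 | 1
  10 | 101000011111111010011101 | 1 | 0
  11 | 010000111111110100111010 | 0 | 1
  12 | 100001111111101001110101 | 1 | 1
  13 | 000011111111010011101011 | 0 | 0
  14 | 000111111110100111010110 | 0 | 1
  15 | 001111111101001110101101 | 0 | 1
  16 | 011111111010011101011011 | 0 | 0
  17 | 111111110100111010110110 | 1 | 0
  18 | 111111101001110101101100 | 1 | 1
  19 | 111111010011101011011001 | 1 | 1
  20 | 111110100111010110110011 | 1 | 0
  21 | 111101001110101101100110 | 1 | 0
  22 | 111010011101011011001100 | 1 | 1
  23 | 110100111010110110011001 | 1 | 1
  24 | 101001110101101100110011 | 1 | 0
  25 | 010011101011011001100110 | 0 | 1
  26 | 100111010110110011001101 | 1 | 0
  27 | 001110101101100110011010 | 0 | 1
  28 | 011101011011001100110101 | 0 | 0
  29 | 111010110110011001101010 | 1 | 0
  30 | 110101101100110011010100 | 1 | 0
  31 | 101011011001100110101000 | 1 | 0
  32 | 010110110011001101010000 | 0 | 0
  33 | 101101100110011010100000 | 1 | 1
  34 | 011011001100110101000001 | 0 | 1
  35 | 110110011001101010000011 | 1 | 0
  36 | 101100110011010100000110 | 1 | 0
  37 | 011001100110101000001100 | 0 | 0
  38 | 110011001101010000011000 | 1 | 0
  39 | 100110011010100000110000 | 1 | 1
  40 | 001100110101000001100001 | 0 | 1
  41 | 011001101010000011000011 | 0 | 1
  42 | 110011010100000110000111 | 1 | 1
  43 | 100110101000001100001111 | 1 | 0
  44 | 001101010000011000011110 | 0 | 0
  45 | 011010100000110000111100 | 0 | 0
  46 | 110101000001100001111000 | 1 | 0
  47 | 101010000011000011110000 | 1 | 1
  48 | 010100000110000111100001 | 0 | 1
  49 | 101000001100001111000011 | 1 | 0
  50 | 010000011000011110000110 | 0 | 1
  51 | 100000110000111100001101 | 1 | 0
  52 | 000001100001111000011010 | 0 | 1
  53 | 000011000011110000110101 | 0 | 0
  54 | 000110000111100001101010 | 0 | 1
  55 | 001100001111000011010101 | 0 | 0
  56 | 011000011110000110101010 | 0 | 1
  57 | 110000111100001101010101 | 1 | 1
  58 | 100001111000011010101011 | 1 | 1
  59 | 000011110000110101010111 | 0 | 0
  60 | 000111100001101010101110 | 0 | 0
  61 | 001111000011010101011100 | 0 | 0
  62 | 011110000110101010111000 | 0 | 1
  63 | 111100001101010101110001 | 1 | 0
  64 | 111000011010101011100010 | 1 | 1
  65 | 110000110101010111000101 | 1 | 1
  66 | 100001101010101110001011 | 1 | 1
  67 | 000011010101011100010111 | 0 | 0
  68 | 000110101010111000101110 | 0 | 0
  69 | 001101010101110001011100 | 0 | 0
  70 | 011010101011100010111000 | 0 | 1
  71 | 110101010111000101110001 | 1 | 0
  72 | 101010101110001011100010 | 1 | 1
  73 | 010101011100010111000101 | 0 | 0
  74 | 101010111000101110001010 | 1 | 0
  75 | 010101110001011100010100 | 0 | 1
  76 | 101011100010111000101001 | 1 | 1
  77 | 010111000101110001010011 | 0 | 1
  78 | 101110001011100010100111 | 1 | 1
  79 | 011100010111000101001111 | 0 | 1
  80 | 111000101110001010011111 | 1 | 0
  81 | 110001011100010100111110 | 1 | 1
  82 | 100010111000101001111101 | 1 | 0
  83 | 000101110001010011111010 | 0 | 1
  84 | 001011100010100111110101 | 0 | 0
  85 | 010111000101001111101010 | 0 | 1
  86 | 101110001010011111010101 | 1 | 1
  87 | 011100010100111110101011 | 0 | 0
  88 | 111000101001111101010110 | 1 | 0
  89 | 110001010011111010101100 | 1 | 1
  90 | 100010100111110101011001 | 1 | 1
  91 | 000101001111101010110011 | 0 | 1
  92 | 001010011111010101100111 | 0 | 0
  93 | 010100111110101011001110 | 0 | 0
  94 | 101001111101010110011100 | 1 | 1
  95 | 010011111010101100111001 | 0 | 0
  96 | 100111110101011001110010 | 1 | 1
  97 | 001111101010110011100101 | 0 | 0
  98 | 011111010101100111001010 | 0 | 1
  99 | 111110101011001110010101 | 1 | 1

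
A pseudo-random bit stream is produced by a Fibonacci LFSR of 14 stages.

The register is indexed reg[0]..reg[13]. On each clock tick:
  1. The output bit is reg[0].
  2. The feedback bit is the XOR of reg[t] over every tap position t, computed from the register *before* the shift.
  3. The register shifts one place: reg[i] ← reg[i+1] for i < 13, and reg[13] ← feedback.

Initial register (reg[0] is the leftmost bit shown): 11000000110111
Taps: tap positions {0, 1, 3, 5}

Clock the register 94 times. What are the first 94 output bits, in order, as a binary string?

1100000011011101011100001000100000010011011010110000111000010010100000111100111110001111011101

k : reg_k → out_k, fb_k
0: 11000000110111 → 1, fb=0
1: 10000001101110 → 1, fb=1
2: 00000011011101 → 0, fb=0
3: 00000110111010 → 0, fb=1
4: 00001101110101 → 0, fb=1
5: 00011011101011 → 0, fb=1
6: 00110111010111 → 0, fb=0
7: 01101110101110 → 0, fb=0
8: 11011101011100 → 1, fb=0
9: 10111010111000 → 1, fb=0
10: 01110101110000 → 0, fb=1
11: 11101011100001 → 1, fb=0
12: 11010111000010 → 1, fb=0
13: 10101110000100 → 1, fb=0
14: 01011100001000 → 0, fb=1
15: 10111000010001 → 1, fb=0
16: 01110000100010 → 0, fb=0
17: 11100001000100 → 1, fb=0
18: 11000010001000 → 1, fb=0
19: 10000100010000 → 1, fb=0
20: 00001000100000 → 0, fb=0
21: 00010001000000 → 0, fb=1
22: 00100010000001 → 0, fb=0
23: 01000100000010 → 0, fb=0
24: 10001000000100 → 1, fb=1
25: 00010000001001 → 0, fb=1
26: 00100000010011 → 0, fb=0
27: 01000000100110 → 0, fb=1
28: 10000001001101 → 1, fb=1
29: 00000010011011 → 0, fb=0
30: 00000100110110 → 0, fb=1
31: 00001001101101 → 0, fb=0
32: 00010011011010 → 0, fb=1
33: 00100110110101 → 0, fb=1
34: 01001101101011 → 0, fb=0
35: 10011011010110 → 1, fb=0
36: 00110110101100 → 0, fb=0
37: 01101101011000 → 0, fb=0
38: 11011010110000 → 1, fb=1
39: 10110101100001 → 1, fb=1
40: 01101011000011 → 0, fb=1
41: 11010110000111 → 1, fb=0
42: 10101100001110 → 1, fb=0
43: 01011000011100 → 0, fb=0
44: 10110000111000 → 1, fb=0
45: 01100001110000 → 0, fb=1
46: 11000011100001 → 1, fb=0
47: 10000111000010 → 1, fb=0
48: 00001110000100 → 0, fb=1
49: 00011100001001 → 0, fb=0
50: 00111000010010 → 0, fb=1
51: 01110000100101 → 0, fb=0
52: 11100001001010 → 1, fb=0
53: 11000010010100 → 1, fb=0
54: 10000100101000 → 1, fb=0
55: 00001001010000 → 0, fb=0
56: 00010010100000 → 0, fb=1
57: 00100101000001 → 0, fb=1
58: 01001010000011 → 0, fb=1
59: 10010100000111 → 1, fb=1
60: 00101000001111 → 0, fb=0
61: 01010000011110 → 0, fb=0
62: 10100000111100 → 1, fb=1
63: 01000001111001 → 0, fb=1
64: 10000011110011 → 1, fb=1
65: 00000111100111 → 0, fb=1
66: 00001111001111 → 0, fb=1
67: 00011110011111 → 0, fb=0
68: 00111100111110 → 0, fb=0
69: 01111001111100 → 0, fb=0
70: 11110011111000 → 1, fb=1
71: 11100111110001 → 1, fb=1
72: 11001111100011 → 1, fb=1
73: 10011111000111 → 1, fb=1
74: 00111110001111 → 0, fb=0
75: 01111100011110 → 0, fb=1
76: 11111000111101 → 1, fb=1
77: 11110001111011 → 1, fb=1
78: 11100011110111 → 1, fb=0
79: 11000111101110 → 1, fb=1
80: 10001111011101 → 1, fb=0
81: 00011110111010 → 0, fb=0
82: 00111101110100 → 0, fb=0
83: 01111011101000 → 0, fb=0
84: 11110111010000 → 1, fb=0
85: 11101110100000 → 1, fb=1
86: 11011101000001 → 1, fb=0
87: 10111010000010 → 1, fb=0
88: 01110100000100 → 0, fb=1
89: 11101000001001 → 1, fb=0
90: 11010000010010 → 1, fb=1
91: 10100000100101 → 1, fb=1
92: 01000001001011 → 0, fb=1
93: 10000010010111 → 1, fb=1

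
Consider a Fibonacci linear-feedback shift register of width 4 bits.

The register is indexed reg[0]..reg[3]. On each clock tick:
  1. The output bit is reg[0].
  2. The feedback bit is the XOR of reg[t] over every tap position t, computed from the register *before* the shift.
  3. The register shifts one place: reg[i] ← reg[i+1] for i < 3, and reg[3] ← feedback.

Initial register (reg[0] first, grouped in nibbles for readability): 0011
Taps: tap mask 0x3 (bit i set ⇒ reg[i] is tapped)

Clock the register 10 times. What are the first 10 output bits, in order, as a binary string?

0011010111

k : reg_k → out_k, fb_k
0: 0011 → 0, fb=0
1: 0110 → 0, fb=1
2: 1101 → 1, fb=0
3: 1010 → 1, fb=1
4: 0101 → 0, fb=1
5: 1011 → 1, fb=1
6: 0111 → 0, fb=1
7: 1111 → 1, fb=0
8: 1110 → 1, fb=0
9: 1100 → 1, fb=0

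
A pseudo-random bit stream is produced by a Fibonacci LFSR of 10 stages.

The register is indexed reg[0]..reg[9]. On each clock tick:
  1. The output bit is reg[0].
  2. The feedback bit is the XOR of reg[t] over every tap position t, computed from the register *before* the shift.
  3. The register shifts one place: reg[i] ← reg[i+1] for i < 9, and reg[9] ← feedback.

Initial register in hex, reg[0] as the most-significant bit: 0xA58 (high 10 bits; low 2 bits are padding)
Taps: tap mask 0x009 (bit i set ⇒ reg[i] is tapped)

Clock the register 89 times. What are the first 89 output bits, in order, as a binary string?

10100101101000100010110011010010100100011000011101101111000001011100101011100111011101110

step | reg (before) | out | fb
   0 | 1010010110 | 1 | 1
   1 | 0100101101 | 0 | 0
   2 | 1001011010 | 1 | 0
   3 | 0010110100 | 0 | 0
   4 | 0101101000 | 0 | 1
   5 | 1011010001 | 1 | 0
   6 | 0110100010 | 0 | 0
   7 | 1101000100 | 1 | 0
   8 | 1010001000 | 1 | 1
   9 | 0100010001 | 0 | 0
  10 | 1000100010 | 1 | 1
  11 | 0001000101 | 0 | 1
  12 | 0010001011 | 0 | 0
  13 | 0100010110 | 0 | 0
  14 | 1000101100 | 1 | 1
  15 | 0001011001 | 0 | 1
  16 | 0010110011 | 0 | 0
  17 | 0101100110 | 0 | 1
  18 | 1011001101 | 1 | 0
  19 | 0110011010 | 0 | 0
  20 | 1100110100 | 1 | 1
  21 | 1001101001 | 1 | 0
  22 | 0011010010 | 0 | 1
  23 | 0110100101 | 0 | 0
  24 | 1101001010 | 1 | 0
  25 | 1010010100 | 1 | 1
  26 | 0100101001 | 0 | 0
  27 | 1001010010 | 1 | 0
  28 | 0010100100 | 0 | 0
  29 | 0101001000 | 0 | 1
  30 | 1010010001 | 1 | 1
  31 | 0100100011 | 0 | 0
  32 | 1001000110 | 1 | 0
  33 | 0010001100 | 0 | 0
  34 | 0100011000 | 0 | 0
  35 | 1000110000 | 1 | 1
  36 | 0001100001 | 0 | 1
  37 | 0011000011 | 0 | 1
  38 | 0110000111 | 0 | 0
  39 | 1100001110 | 1 | 1
  40 | 1000011101 | 1 | 1
  41 | 0000111011 | 0 | 0
  42 | 0001110110 | 0 | 1
  43 | 0011101101 | 0 | 1
  44 | 0111011011 | 0 | 1
  45 | 1110110111 | 1 | 1
  46 | 1101101111 | 1 | 0
  47 | 1011011110 | 1 | 0
  48 | 0110111100 | 0 | 0
  49 | 1101111000 | 1 | 0
  50 | 1011110000 | 1 | 0
  51 | 0111100000 | 0 | 1
  52 | 1111000001 | 1 | 0
  53 | 1110000010 | 1 | 1
  54 | 1100000101 | 1 | 1
  55 | 1000001011 | 1 | 1
  56 | 0000010111 | 0 | 0
  57 | 0000101110 | 0 | 0
  58 | 0001011100 | 0 | 1
  59 | 0010111001 | 0 | 0
  60 | 0101110010 | 0 | 1
  61 | 1011100101 | 1 | 0
  62 | 0111001010 | 0 | 1
  63 | 1110010101 | 1 | 1
  64 | 1100101011 | 1 | 1
  65 | 1001010111 | 1 | 0
  66 | 0010101110 | 0 | 0
  67 | 0101011100 | 0 | 1
  68 | 1010111001 | 1 | 1
  69 | 0101110011 | 0 | 1
  70 | 1011100111 | 1 | 0
  71 | 0111001110 | 0 | 1
  72 | 1110011101 | 1 | 1
  73 | 1100111011 | 1 | 1
  74 | 1001110111 | 1 | 0
  75 | 0011101110 | 0 | 1
  76 | 0111011101 | 0 | 1
  77 | 1110111011 | 1 | 1
  78 | 1101110111 | 1 | 0
  79 | 1011101110 | 1 | 0
  80 | 0111011100 | 0 | 1
  81 | 1110111001 | 1 | 1
  82 | 1101110011 | 1 | 0
  83 | 1011100110 | 1 | 0
  84 | 0111001100 | 0 | 1
  85 | 1110011001 | 1 | 1
  86 | 1100110011 | 1 | 1
  87 | 1001100111 | 1 | 0
  88 | 0011001110 | 0 | 1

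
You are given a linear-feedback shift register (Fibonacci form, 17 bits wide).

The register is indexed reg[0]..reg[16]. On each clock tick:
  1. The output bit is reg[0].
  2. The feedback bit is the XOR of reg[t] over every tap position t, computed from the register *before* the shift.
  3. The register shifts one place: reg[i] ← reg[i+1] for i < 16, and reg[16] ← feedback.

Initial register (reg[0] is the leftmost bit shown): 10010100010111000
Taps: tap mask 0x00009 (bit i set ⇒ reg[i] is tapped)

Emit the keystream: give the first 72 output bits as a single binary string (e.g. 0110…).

100101000101110000011011010111100110000011010110101100110011000110010101

tick  register→output (feedback)
  0  10010100010111000→1 (0)
  1  00101000101110000→0 (0)
  2  01010001011100000→0 (1)
  3  10100010111000001→1 (1)
  4  01000101110000011→0 (0)
  5  10001011100000110→1 (1)
  6  00010111000001101→0 (1)
  7  00101110000011011→0 (0)
  8  01011100000110110→0 (1)
  9  10111000001101101→1 (0)
 10  01110000011011010→0 (1)
 11  11100000110110101→1 (1)
 12  11000001101101011→1 (1)
 13  10000011011010111→1 (1)
 14  00000110110101111→0 (0)
 15  00001101101011110→0 (0)
 16  00011011010111100→0 (1)
 17  00110110101111001→0 (1)
 18  01101101011110011→0 (0)
 19  11011010111100110→1 (0)
 20  10110101111001100→1 (0)
 21  01101011110011000→0 (0)
 22  11010111100110000→1 (0)
 23  10101111001100000→1 (1)
 24  01011110011000001→0 (1)
 25  10111100110000011→1 (0)
 26  01111001100000110→0 (1)
 27  11110011000001101→1 (0)
 28  11100110000011010→1 (1)
 29  11001100000110101→1 (1)
 30  10011000001101011→1 (0)
 31  00110000011010110→0 (1)
 32  01100000110101101→0 (0)
 33  11000001101011010→1 (1)
 34  10000011010110101→1 (1)
 35  00000110101101011→0 (0)
 36  00001101011010110→0 (0)
 37  00011010110101100→0 (1)
 38  00110101101011001→0 (1)
 39  01101011010110011→0 (0)
 40  11010110101100110→1 (0)
 41  10101101011001100→1 (1)
 42  01011010110011001→0 (1)
 43  10110101100110011→1 (0)
 44  01101011001100110→0 (0)
 45  11010110011001100→1 (0)
 46  10101100110011000→1 (1)
 47  01011001100110001→0 (1)
 48  10110011001100011→1 (0)
 49  01100110011000110→0 (0)
 50  11001100110001100→1 (1)
 51  10011001100011001→1 (0)
 52  00110011000110010→0 (1)
 53  01100110001100101→0 (0)
 54  11001100011001010→1 (1)
 55  10011000110010101→1 (0)
 56  00110001100101010→0 (1)
 57  01100011001010101→0 (0)
 58  11000110010101010→1 (1)
 59  10001100101010101→1 (1)
 60  00011001010101011→0 (1)
 61  00110010101010111→0 (1)
 62  01100101010101111→0 (0)
 63  11001010101011110→1 (1)
 64  10010101010111101→1 (0)
 65  00101010101111010→0 (0)
 66  01010101011110100→0 (1)
 67  10101010111101001→1 (1)
 68  01010101111010011→0 (1)
 69  10101011110100111→1 (1)
 70  01010111101001111→0 (1)
 71  10101111010011111→1 (1)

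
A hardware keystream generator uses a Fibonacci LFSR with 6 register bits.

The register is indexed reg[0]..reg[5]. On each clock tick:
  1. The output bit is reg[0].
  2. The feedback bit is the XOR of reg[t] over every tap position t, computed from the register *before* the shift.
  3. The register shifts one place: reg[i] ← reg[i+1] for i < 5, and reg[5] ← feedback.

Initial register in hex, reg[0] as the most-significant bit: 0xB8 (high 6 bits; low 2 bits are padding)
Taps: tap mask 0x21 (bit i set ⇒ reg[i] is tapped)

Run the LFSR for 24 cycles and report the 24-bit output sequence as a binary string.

k : reg_k → out_k, fb_k
0: 101110 → 1, fb=1
1: 011101 → 0, fb=1
2: 111011 → 1, fb=0
3: 110110 → 1, fb=1
4: 101101 → 1, fb=0
5: 011010 → 0, fb=0
6: 110100 → 1, fb=1
7: 101001 → 1, fb=0
8: 010010 → 0, fb=0
9: 100100 → 1, fb=1
10: 001001 → 0, fb=1
11: 010011 → 0, fb=1
12: 100111 → 1, fb=0
13: 001110 → 0, fb=0
14: 011100 → 0, fb=0
15: 111000 → 1, fb=1
16: 110001 → 1, fb=0
17: 100010 → 1, fb=1
18: 000101 → 0, fb=1
19: 001011 → 0, fb=1
20: 010111 → 0, fb=1
21: 101111 → 1, fb=0
22: 011110 → 0, fb=0
23: 111100 → 1, fb=1

101110110100100111000101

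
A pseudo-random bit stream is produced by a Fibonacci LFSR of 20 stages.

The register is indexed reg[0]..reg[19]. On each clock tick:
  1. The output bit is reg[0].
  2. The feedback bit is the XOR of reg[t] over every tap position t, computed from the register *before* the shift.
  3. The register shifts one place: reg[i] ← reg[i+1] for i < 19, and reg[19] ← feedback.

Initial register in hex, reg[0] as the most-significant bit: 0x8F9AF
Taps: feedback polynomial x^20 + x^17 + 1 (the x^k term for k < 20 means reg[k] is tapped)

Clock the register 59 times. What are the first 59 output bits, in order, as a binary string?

10001111100110101111011000111110011000110000001110010100101

k : reg_k → out_k, fb_k
0: 10001111100110101111 → 1, fb=0
1: 00011111001101011110 → 0, fb=1
2: 00111110011010111101 → 0, fb=1
3: 01111100110101111011 → 0, fb=0
4: 11111001101011110110 → 1, fb=0
5: 11110011010111101100 → 1, fb=0
6: 11100110101111011000 → 1, fb=1
7: 11001101011110110001 → 1, fb=1
8: 10011010111101100011 → 1, fb=1
9: 00110101111011000111 → 0, fb=1
10: 01101011110110001111 → 0, fb=1
11: 11010111101100011111 → 1, fb=0
12: 10101111011000111110 → 1, fb=0
13: 01011110110001111100 → 0, fb=1
14: 10111101100011111001 → 1, fb=1
15: 01111011000111110011 → 0, fb=0
16: 11110110001111100110 → 1, fb=0
17: 11101100011111001100 → 1, fb=0
18: 11011000111110011000 → 1, fb=1
19: 10110001111100110001 → 1, fb=1
20: 01100011111001100011 → 0, fb=0
21: 11000111110011000110 → 1, fb=0
22: 10001111100110001100 → 1, fb=0
23: 00011111001100011000 → 0, fb=0
24: 00111110011000110000 → 0, fb=0
25: 01111100110001100000 → 0, fb=0
26: 11111001100011000000 → 1, fb=1
27: 11110011000110000001 → 1, fb=1
28: 11100110001100000011 → 1, fb=1
29: 11001100011000000111 → 1, fb=0
30: 10011000110000001110 → 1, fb=0
31: 00110001100000011100 → 0, fb=1
32: 01100011000000111001 → 0, fb=0
33: 11000110000001110010 → 1, fb=1
34: 10001100000011100101 → 1, fb=0
35: 00011000000111001010 → 0, fb=0
36: 00110000001110010100 → 0, fb=1
37: 01100000011100101001 → 0, fb=0
38: 11000000111001010010 → 1, fb=1
39: 10000001110010100101 → 1, fb=0
40: 00000011100101001010 → 0, fb=0
41: 00000111001010010100 → 0, fb=1
42: 00001110010100101001 → 0, fb=0
43: 00011100101001010010 → 0, fb=0
44: 00111001010010100100 → 0, fb=1
45: 01110010100101001001 → 0, fb=0
46: 11100101001010010010 → 1, fb=1
47: 11001010010100100101 → 1, fb=0
48: 10010100101001001010 → 1, fb=1
49: 00101001010010010101 → 0, fb=1
50: 01010010100100101011 → 0, fb=0
51: 10100101001001010110 → 1, fb=0
52: 01001010010010101100 → 0, fb=1
53: 10010100100101011001 → 1, fb=1
54: 00101001001010110011 → 0, fb=0
55: 01010010010101100110 → 0, fb=1
56: 10100100101011001101 → 1, fb=0
57: 01001001010110011010 → 0, fb=0
58: 10010010101100110100 → 1, fb=0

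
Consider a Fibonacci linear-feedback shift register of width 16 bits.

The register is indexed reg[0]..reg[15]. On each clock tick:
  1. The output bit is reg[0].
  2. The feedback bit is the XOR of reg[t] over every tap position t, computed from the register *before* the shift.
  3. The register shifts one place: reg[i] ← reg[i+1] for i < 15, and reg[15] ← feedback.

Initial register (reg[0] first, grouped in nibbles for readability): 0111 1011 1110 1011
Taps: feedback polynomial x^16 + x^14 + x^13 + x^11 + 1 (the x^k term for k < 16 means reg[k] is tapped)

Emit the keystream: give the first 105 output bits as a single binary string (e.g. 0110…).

tick  register→output (feedback)
  0  0111101111101011→0 (1)
  1  1111011111010111→1 (0)
  2  1110111110101110→1 (1)
  3  1101111101011101→1 (1)
  4  1011111010111011→1 (1)
  5  0111110101110111→0 (1)
  6  1111101011101111→1 (1)
  7  1111010111011111→1 (0)
  8  1110101110111110→1 (0)
  9  1101011101111100→1 (1)
 10  1010111011111001→1 (0)
 11  0101110111110010→0 (0)
 12  1011101111100100→1 (0)
 13  0111011111001000→0 (0)
 14  1110111110010000→1 (0)
 15  1101111100100000→1 (1)
 16  1011111001000001→1 (1)
 17  0111110010000011→0 (1)
 18  1111100100000111→1 (1)
 19  1111001000001111→1 (1)
 20  1110010000011111→1 (0)
 21  1100100000111110→1 (0)
 22  1001000001111100→1 (1)
 23  0010000011111001→0 (1)
 24  0100000111110011→0 (0)
 25  1000001111100110→1 (1)
 26  0000011111001101→0 (1)
 27  0000111110011011→0 (0)
 28  0001111100110110→0 (1)
 29  0011111001101101→0 (1)
 30  0111110011011011→0 (0)
 31  1111100110110110→1 (0)
 32  1111001101101100→1 (0)
 33  1110011011011000→1 (0)
 34  1100110110110000→1 (0)
 35  1001101101100000→1 (1)
 36  0011011011000001→0 (0)
 37  0110110110000010→0 (1)
 38  1101101100000101→1 (0)
 39  1011011000001010→1 (0)
 40  0110110000010100→0 (0)
 41  1101100000101000→1 (1)
 42  1011000001010001→1 (0)
 43  0110000010100010→0 (1)
 44  1100000101000101→1 (0)
 45  1000001010001010→1 (0)
 46  0000010100010100→0 (0)
 47  0000101000101000→0 (0)
 48  0001010001010000→0 (1)
 49  0010100010100001→0 (0)
 50  0101000101000010→0 (1)
 51  1010001010000101→1 (0)
 52  0100010100001010→0 (1)
 53  1000101000010101→1 (1)
 54  0001010000101011→0 (1)
 55  0010100001010111→0 (1)
 56  0101000010101111→0 (0)
 57  1010000101011110→1 (0)
 58  0100001010111100→0 (0)
 59  1000010101111000→1 (0)
 60  0000101011110000→0 (1)
 61  0001010111100001→0 (0)
 62  0010101111000010→0 (1)
 63  0101011110000101→0 (1)
 64  1010111100001011→1 (0)
 65  0101111000010110→0 (1)
 66  1011110000101101→1 (0)
 67  0111100001011010→0 (0)
 68  1111000010110100→1 (1)
 69  1110000101101001→1 (1)
 70  1100001011010011→1 (1)
 71  1000010110100111→1 (1)
 72  0000101101001111→0 (0)
 73  0001011010011110→0 (1)
 74  0010110100111101→0 (0)
 75  0101101001111010→0 (0)
 76  1011010011110100→1 (1)
 77  0110100111101001→0 (0)
 78  1101001111010010→1 (1)
 79  1010011110100101→1 (0)
 80  0100111101001010→0 (1)
 81  1001111010010101→1 (1)
 82  0011110100101011→0 (1)
 83  0111101001010111→0 (1)
 84  1111010010101111→1 (1)
 85  1110100101011111→1 (0)
 86  1101001010111110→1 (0)
 87  1010010101111100→1 (1)
 88  0100101011111001→0 (1)
 89  1001010111110011→1 (1)
 90  0010101111100111→0 (0)
 91  0101011111001110→0 (0)
 92  1010111110011100→1 (1)
 93  0101111100111001→0 (1)
 94  1011111001110011→1 (1)
 95  0111110011100111→0 (0)
 96  1111100111001110→1 (1)
 97  1111001110011101→1 (1)
 98  1110011100111011→1 (1)
 99  1100111001110111→1 (0)
100  1001110011101110→1 (1)
101  0011100111011101→0 (0)
102  0111001110111010→0 (0)
103  1110011101110100→1 (1)
104  1100111011101001→1 (1)

011110111110101110111110010000011111001101101100000101000101000010101111000010110100111101001010111110011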